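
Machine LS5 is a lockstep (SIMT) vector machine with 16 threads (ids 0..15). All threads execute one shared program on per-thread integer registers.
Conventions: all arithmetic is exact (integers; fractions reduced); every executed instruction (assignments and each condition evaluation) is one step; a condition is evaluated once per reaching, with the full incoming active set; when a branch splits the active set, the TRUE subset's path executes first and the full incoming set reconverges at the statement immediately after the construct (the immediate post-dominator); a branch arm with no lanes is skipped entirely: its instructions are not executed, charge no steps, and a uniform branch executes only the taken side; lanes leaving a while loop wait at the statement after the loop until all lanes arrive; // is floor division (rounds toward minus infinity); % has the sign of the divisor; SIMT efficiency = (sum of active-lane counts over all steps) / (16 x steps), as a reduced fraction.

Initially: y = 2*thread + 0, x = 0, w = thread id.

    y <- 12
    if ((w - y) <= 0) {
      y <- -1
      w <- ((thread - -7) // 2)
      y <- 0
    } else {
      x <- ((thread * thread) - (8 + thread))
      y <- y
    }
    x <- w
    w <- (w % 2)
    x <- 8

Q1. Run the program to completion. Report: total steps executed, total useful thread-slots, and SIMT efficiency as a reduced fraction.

Answer: 10 steps, 125 useful, 25/32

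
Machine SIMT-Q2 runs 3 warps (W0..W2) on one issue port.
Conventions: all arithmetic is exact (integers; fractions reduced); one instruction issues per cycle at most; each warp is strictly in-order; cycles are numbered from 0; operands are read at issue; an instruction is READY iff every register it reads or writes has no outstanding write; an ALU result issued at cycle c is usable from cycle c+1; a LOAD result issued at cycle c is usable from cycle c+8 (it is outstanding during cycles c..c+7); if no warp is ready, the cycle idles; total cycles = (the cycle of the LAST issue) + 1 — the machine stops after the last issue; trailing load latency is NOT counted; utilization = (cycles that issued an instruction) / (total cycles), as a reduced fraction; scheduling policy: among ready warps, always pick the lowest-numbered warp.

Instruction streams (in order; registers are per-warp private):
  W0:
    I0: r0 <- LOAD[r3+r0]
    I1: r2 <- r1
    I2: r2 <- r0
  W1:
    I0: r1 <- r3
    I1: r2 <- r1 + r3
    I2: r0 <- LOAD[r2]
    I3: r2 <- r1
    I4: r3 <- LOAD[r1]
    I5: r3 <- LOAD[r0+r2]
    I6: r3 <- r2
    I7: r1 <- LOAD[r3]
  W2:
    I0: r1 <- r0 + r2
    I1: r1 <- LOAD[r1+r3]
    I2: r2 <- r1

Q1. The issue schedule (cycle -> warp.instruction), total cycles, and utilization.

cycle 0: W0.I0
cycle 1: W0.I1
cycle 2: W1.I0
cycle 3: W1.I1
cycle 4: W1.I2
cycle 5: W1.I3
cycle 6: W1.I4
cycle 7: W2.I0
cycle 8: W0.I2
cycle 9: W2.I1
cycle 10: idle
cycle 11: idle
cycle 12: idle
cycle 13: idle
cycle 14: W1.I5
cycle 15: idle
cycle 16: idle
cycle 17: W2.I2
cycle 18: idle
cycle 19: idle
cycle 20: idle
cycle 21: idle
cycle 22: W1.I6
cycle 23: W1.I7

Answer: 24 cycles, utilization 7/12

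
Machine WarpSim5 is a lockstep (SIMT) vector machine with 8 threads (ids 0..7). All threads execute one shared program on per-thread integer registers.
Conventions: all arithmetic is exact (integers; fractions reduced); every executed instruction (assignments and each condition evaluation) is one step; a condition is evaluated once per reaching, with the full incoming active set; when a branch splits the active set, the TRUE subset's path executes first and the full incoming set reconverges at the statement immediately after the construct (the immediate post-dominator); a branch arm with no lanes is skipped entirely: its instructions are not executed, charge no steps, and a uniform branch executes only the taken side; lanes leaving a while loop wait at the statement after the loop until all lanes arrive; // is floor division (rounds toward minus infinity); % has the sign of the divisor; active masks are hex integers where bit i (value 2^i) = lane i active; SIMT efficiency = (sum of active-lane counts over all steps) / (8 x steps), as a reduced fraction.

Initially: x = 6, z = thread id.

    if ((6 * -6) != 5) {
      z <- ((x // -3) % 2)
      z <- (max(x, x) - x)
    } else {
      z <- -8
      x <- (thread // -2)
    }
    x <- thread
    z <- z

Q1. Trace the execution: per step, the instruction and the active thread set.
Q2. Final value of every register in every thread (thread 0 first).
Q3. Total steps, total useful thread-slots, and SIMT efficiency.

step 0: eval ((6 * -6) != 5)         0xff
step 1: z <- ((x // -3) % 2)         0xff
step 2: z <- (max(x, x) - x)         0xff
step 3: x <- thread                  0xff
step 4: z <- z                       0xff

Answer: 5 steps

x: 0,1,2,3,4,5,6,7
z: 0,0,0,0,0,0,0,0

steps = 5; useful = 40; efficiency = 40/40 = 1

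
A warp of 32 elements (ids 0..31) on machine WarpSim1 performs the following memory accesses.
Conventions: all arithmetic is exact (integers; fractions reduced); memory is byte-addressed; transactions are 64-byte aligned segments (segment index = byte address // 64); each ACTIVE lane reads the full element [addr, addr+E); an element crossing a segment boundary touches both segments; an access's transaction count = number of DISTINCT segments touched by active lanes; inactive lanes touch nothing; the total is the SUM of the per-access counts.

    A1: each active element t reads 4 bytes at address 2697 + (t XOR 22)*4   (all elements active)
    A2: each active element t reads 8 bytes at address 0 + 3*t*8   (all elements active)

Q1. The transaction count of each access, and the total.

A1: 3 transactions
A2: 12 transactions

Answer: 3,12; total 15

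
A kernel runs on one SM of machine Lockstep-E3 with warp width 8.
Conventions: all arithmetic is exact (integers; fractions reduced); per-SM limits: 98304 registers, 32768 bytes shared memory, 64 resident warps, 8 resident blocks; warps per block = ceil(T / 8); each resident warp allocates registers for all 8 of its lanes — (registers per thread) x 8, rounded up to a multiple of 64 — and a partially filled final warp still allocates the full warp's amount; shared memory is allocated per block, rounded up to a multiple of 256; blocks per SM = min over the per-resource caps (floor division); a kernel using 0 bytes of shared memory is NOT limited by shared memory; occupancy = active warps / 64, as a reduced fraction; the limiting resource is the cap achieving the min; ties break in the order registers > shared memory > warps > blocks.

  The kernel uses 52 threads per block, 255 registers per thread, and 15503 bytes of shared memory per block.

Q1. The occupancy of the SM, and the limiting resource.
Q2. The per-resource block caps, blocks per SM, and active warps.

Answer: occupancy 7/32, limited by shared memory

registers: 6 blocks
shared memory: 2 blocks
warps: 9 blocks
blocks: 8 blocks

Answer: 2 blocks, 14 active warps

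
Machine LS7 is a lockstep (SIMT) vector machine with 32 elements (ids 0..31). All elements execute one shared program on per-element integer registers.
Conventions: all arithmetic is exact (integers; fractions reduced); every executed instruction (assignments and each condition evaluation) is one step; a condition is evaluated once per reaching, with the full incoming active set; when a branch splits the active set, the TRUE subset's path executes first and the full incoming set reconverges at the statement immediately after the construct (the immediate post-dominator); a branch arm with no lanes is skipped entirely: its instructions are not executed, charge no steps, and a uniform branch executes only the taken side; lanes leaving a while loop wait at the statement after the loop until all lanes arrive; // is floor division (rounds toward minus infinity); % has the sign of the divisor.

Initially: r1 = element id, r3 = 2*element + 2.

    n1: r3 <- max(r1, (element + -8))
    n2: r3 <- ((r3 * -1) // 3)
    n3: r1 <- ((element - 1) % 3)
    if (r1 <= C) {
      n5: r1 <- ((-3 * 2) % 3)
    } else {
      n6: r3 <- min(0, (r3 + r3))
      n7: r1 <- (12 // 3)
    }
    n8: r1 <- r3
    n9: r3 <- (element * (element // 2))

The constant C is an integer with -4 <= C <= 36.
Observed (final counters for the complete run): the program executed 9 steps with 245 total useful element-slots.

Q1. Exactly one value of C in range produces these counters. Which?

Answer: C = 0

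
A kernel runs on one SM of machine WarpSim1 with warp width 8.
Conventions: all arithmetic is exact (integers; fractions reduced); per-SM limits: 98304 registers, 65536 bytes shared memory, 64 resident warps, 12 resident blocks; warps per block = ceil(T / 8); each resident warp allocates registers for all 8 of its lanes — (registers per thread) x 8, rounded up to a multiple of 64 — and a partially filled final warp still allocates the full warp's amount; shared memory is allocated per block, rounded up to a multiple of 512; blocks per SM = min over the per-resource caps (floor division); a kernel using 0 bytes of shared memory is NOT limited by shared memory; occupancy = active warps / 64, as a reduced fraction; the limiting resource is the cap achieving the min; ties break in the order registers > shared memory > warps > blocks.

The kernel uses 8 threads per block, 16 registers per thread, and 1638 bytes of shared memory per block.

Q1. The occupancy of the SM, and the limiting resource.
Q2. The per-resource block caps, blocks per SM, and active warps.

Answer: occupancy 3/16, limited by blocks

registers: 768 blocks
shared memory: 32 blocks
warps: 64 blocks
blocks: 12 blocks

Answer: 12 blocks, 12 active warps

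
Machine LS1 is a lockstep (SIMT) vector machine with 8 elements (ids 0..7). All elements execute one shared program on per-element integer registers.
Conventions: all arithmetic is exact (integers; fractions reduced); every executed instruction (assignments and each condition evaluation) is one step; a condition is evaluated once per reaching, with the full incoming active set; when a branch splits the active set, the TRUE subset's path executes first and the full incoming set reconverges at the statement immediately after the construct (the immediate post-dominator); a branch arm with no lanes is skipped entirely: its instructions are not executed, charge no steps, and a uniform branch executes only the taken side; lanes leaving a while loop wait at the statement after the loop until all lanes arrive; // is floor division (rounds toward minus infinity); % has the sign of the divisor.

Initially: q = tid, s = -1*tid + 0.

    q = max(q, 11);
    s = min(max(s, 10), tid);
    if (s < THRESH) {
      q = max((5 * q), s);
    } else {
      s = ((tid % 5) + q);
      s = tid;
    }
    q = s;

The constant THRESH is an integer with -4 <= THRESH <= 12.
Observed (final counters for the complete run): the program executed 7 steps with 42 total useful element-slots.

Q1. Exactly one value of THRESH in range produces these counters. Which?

Answer: THRESH = 6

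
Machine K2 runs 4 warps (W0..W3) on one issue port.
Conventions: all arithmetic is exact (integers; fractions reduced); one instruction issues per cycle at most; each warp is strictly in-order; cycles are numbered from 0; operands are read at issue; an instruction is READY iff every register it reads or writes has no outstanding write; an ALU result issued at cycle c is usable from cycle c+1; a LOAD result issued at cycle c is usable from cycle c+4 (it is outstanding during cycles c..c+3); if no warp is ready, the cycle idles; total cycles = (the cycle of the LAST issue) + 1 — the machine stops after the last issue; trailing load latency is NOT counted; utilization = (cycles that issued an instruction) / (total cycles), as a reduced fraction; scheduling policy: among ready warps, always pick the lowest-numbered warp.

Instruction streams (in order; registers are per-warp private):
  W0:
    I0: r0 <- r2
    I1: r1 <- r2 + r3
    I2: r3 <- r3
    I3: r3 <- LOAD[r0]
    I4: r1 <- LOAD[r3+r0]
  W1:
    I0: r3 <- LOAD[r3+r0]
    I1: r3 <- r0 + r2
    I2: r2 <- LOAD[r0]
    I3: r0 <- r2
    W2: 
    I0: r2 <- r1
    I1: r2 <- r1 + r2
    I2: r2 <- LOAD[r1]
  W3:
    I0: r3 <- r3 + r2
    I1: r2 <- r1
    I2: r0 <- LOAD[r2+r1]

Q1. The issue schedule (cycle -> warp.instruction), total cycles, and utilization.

cycle 0: W0.I0
cycle 1: W0.I1
cycle 2: W0.I2
cycle 3: W0.I3
cycle 4: W1.I0
cycle 5: W2.I0
cycle 6: W2.I1
cycle 7: W0.I4
cycle 8: W1.I1
cycle 9: W1.I2
cycle 10: W2.I2
cycle 11: W3.I0
cycle 12: W3.I1
cycle 13: W1.I3
cycle 14: W3.I2

Answer: 15 cycles, utilization 1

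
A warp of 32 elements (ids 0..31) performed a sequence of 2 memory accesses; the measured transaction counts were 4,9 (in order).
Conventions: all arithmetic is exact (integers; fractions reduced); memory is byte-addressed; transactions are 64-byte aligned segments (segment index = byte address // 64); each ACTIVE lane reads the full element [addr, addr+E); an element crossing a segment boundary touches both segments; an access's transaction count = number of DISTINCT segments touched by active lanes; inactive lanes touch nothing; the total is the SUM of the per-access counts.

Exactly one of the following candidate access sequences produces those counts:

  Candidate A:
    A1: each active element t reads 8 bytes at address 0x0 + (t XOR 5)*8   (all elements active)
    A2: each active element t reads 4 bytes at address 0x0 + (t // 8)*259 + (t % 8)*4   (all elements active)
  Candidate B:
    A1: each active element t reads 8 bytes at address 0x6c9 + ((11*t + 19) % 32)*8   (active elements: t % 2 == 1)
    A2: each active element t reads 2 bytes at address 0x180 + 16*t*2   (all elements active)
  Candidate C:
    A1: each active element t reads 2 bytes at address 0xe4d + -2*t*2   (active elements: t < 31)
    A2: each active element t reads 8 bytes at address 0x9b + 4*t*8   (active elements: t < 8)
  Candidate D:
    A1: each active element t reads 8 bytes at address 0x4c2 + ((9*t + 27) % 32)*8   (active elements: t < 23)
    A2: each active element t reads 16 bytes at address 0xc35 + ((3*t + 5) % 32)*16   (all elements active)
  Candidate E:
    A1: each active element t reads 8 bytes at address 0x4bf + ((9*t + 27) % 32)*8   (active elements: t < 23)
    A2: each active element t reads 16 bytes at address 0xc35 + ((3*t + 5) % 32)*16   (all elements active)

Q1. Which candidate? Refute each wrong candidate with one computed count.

A: A2 gives 4 transactions, not 9
B: A1 gives 5 transactions, not 4
C: A1 gives 3 transactions, not 4
D: A1 gives 5 transactions, not 4
E: all counts match (4,9)

Answer: E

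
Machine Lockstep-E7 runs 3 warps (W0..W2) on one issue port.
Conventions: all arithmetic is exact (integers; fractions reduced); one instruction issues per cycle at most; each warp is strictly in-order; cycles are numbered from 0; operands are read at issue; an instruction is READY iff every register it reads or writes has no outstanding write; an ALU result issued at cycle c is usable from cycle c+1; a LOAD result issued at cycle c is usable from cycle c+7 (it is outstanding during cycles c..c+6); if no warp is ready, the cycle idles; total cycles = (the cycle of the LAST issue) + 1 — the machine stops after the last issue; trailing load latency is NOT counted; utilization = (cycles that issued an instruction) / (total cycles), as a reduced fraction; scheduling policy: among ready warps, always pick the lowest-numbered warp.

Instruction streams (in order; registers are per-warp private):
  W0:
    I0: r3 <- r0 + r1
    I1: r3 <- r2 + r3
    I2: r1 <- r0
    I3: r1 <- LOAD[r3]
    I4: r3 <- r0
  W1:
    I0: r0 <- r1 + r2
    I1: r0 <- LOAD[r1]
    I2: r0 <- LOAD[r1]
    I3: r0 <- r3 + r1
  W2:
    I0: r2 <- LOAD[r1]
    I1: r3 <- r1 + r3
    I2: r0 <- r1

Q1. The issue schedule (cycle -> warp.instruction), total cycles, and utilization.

cycle 0: W0.I0
cycle 1: W0.I1
cycle 2: W0.I2
cycle 3: W0.I3
cycle 4: W0.I4
cycle 5: W1.I0
cycle 6: W1.I1
cycle 7: W2.I0
cycle 8: W2.I1
cycle 9: W2.I2
cycle 10: idle
cycle 11: idle
cycle 12: idle
cycle 13: W1.I2
cycle 14: idle
cycle 15: idle
cycle 16: idle
cycle 17: idle
cycle 18: idle
cycle 19: idle
cycle 20: W1.I3

Answer: 21 cycles, utilization 4/7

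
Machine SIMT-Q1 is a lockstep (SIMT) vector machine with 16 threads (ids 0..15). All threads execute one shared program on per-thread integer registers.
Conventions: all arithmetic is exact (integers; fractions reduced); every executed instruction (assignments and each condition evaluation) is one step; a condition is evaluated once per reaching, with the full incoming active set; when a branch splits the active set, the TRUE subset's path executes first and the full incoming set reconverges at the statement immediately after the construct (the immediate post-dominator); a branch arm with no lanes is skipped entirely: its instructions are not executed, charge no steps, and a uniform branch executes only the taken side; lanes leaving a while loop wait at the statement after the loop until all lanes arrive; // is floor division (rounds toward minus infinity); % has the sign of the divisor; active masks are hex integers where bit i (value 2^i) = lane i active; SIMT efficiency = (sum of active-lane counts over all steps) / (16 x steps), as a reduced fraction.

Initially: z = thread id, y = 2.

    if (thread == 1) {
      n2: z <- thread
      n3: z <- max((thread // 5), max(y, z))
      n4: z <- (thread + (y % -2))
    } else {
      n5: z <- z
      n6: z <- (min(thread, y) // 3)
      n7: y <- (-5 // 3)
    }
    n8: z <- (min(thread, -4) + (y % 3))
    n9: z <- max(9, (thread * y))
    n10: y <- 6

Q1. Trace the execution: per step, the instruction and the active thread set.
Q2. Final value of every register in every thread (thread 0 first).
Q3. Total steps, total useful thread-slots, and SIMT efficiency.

step 0: eval (thread == 1)           0xffff
step 1: z <- thread                  0x0002
step 2: z <- max((thread // 5), max(y, z)) 0x0002
step 3: z <- (thread + (y % -2))     0x0002
step 4: z <- z                       0xfffd
step 5: z <- (min(thread, y) // 3)   0xfffd
step 6: y <- (-5 // 3)               0xfffd
step 7: z <- (min(thread, -4) + (y % 3)) 0xffff
step 8: z <- max(9, (thread * y))    0xffff
step 9: y <- 6                       0xffff

Answer: 10 steps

z: 9,9,9,9,9,9,9,9,9,9,9,9,9,9,9,9
y: 6,6,6,6,6,6,6,6,6,6,6,6,6,6,6,6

steps = 10; useful = 112; efficiency = 112/160 = 7/10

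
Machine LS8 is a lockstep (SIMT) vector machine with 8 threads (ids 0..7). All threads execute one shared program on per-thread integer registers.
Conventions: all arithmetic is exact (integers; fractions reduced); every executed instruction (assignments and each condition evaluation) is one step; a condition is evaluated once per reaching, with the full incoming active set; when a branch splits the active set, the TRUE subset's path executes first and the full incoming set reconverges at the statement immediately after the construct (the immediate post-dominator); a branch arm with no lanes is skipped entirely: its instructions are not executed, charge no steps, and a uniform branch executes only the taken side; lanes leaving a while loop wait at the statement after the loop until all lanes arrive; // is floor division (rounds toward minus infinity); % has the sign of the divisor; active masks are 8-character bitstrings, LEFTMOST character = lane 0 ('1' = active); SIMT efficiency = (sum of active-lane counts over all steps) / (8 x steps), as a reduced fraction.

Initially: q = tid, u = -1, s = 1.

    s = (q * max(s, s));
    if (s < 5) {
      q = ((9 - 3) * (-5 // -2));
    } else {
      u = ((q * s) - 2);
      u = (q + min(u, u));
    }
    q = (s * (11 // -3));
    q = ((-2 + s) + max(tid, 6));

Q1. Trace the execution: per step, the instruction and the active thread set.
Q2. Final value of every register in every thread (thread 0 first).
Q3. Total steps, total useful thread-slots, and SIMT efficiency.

step 0: s <- (q * max(s, s))         11111111
step 1: eval (s < 5)                 11111111
step 2: q <- ((9 - 3) * (-5 // -2))  11111000
step 3: u <- ((q * s) - 2)           00000111
step 4: u <- (q + min(u, u))         00000111
step 5: q <- (s * (11 // -3))        11111111
step 6: q <- ((-2 + s) + max(tid, 6)) 11111111

Answer: 7 steps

q: 4,5,6,7,8,9,10,12
u: -1,-1,-1,-1,-1,28,40,54
s: 0,1,2,3,4,5,6,7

steps = 7; useful = 43; efficiency = 43/56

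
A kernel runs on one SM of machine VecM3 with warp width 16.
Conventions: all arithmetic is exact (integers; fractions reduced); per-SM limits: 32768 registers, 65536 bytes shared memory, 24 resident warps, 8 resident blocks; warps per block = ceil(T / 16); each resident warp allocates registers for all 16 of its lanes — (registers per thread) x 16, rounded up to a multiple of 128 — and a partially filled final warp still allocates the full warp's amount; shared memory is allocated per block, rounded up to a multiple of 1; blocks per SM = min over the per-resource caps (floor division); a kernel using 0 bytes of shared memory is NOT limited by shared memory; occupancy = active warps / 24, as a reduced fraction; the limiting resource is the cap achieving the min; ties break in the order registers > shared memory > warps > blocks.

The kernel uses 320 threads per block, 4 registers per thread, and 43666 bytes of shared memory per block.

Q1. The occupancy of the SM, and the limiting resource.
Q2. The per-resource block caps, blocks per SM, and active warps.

Answer: occupancy 5/6, limited by shared memory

registers: 12 blocks
shared memory: 1 block
warps: 1 block
blocks: 8 blocks

Answer: 1 block, 20 active warps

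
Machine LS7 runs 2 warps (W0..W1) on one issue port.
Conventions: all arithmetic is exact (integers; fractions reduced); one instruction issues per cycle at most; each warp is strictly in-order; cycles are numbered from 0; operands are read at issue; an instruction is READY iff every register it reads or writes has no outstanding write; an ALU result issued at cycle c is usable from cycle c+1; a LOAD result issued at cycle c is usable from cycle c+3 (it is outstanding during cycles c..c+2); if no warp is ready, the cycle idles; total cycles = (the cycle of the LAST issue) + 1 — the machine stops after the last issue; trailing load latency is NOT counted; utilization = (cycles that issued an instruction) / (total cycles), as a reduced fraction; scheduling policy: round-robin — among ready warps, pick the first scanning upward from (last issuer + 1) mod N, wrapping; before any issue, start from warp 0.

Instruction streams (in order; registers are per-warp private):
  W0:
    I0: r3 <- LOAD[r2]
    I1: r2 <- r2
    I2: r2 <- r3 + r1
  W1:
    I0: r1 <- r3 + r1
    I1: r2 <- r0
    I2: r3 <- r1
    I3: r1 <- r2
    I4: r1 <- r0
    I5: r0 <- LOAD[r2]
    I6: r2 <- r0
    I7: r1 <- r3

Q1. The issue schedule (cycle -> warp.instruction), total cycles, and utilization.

cycle 0: W0.I0
cycle 1: W1.I0
cycle 2: W0.I1
cycle 3: W1.I1
cycle 4: W0.I2
cycle 5: W1.I2
cycle 6: W1.I3
cycle 7: W1.I4
cycle 8: W1.I5
cycle 9: idle
cycle 10: idle
cycle 11: W1.I6
cycle 12: W1.I7

Answer: 13 cycles, utilization 11/13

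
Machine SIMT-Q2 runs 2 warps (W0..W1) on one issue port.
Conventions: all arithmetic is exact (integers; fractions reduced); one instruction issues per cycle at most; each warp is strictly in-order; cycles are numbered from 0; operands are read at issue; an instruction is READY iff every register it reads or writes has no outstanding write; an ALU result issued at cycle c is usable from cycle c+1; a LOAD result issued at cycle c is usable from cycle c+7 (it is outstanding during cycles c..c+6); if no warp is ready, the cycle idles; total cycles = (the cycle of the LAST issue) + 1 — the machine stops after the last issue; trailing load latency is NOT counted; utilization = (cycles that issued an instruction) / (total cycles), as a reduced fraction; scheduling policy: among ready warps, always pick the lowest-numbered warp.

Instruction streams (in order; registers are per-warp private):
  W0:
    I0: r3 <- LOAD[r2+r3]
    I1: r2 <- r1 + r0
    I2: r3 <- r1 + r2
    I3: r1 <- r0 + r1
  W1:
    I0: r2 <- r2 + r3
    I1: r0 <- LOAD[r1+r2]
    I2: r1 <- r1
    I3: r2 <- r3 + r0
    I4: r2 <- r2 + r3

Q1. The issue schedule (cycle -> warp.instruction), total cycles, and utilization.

cycle 0: W0.I0
cycle 1: W0.I1
cycle 2: W1.I0
cycle 3: W1.I1
cycle 4: W1.I2
cycle 5: idle
cycle 6: idle
cycle 7: W0.I2
cycle 8: W0.I3
cycle 9: idle
cycle 10: W1.I3
cycle 11: W1.I4

Answer: 12 cycles, utilization 3/4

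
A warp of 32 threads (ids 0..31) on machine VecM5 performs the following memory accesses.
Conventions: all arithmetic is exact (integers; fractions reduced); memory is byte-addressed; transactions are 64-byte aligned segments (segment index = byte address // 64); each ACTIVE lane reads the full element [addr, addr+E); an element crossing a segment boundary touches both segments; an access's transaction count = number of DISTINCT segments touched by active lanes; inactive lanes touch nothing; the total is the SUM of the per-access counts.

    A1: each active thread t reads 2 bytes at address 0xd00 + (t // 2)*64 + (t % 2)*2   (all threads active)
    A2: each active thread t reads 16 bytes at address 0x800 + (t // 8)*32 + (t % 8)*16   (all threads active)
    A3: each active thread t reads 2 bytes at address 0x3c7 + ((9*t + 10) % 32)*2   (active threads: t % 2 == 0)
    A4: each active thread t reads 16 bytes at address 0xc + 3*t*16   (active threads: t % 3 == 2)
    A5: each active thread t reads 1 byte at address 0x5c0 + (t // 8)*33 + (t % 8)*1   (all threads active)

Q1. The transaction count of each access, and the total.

A1: 16 transactions
A2: 4 transactions
A3: 2 transactions
A4: 13 transactions
A5: 2 transactions

Answer: 16,4,2,13,2; total 37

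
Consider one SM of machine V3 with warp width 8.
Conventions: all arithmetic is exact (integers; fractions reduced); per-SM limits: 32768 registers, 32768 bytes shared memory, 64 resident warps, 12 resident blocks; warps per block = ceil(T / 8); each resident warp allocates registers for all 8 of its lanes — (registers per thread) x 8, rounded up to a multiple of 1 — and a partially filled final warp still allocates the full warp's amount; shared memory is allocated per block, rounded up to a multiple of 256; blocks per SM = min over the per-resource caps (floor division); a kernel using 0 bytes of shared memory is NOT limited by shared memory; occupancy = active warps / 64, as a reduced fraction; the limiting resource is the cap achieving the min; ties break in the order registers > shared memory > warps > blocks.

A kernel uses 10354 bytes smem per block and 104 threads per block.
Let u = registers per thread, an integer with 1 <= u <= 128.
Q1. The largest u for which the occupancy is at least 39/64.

Answer: u = 105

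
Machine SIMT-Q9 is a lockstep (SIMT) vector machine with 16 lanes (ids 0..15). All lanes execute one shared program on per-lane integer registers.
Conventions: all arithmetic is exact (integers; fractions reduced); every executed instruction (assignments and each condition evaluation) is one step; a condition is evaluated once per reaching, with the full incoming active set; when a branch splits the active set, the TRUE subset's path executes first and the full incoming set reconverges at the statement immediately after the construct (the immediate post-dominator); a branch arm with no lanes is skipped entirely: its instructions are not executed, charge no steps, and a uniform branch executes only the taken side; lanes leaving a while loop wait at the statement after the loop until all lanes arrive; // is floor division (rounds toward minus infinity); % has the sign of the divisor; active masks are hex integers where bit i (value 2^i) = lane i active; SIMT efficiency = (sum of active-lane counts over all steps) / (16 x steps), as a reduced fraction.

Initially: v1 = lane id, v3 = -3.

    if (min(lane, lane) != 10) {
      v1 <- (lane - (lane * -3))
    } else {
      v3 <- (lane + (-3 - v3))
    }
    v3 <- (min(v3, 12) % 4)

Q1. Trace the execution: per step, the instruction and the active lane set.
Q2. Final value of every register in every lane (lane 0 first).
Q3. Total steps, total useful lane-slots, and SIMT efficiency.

step 0: eval (min(lane, lane) != 10) 0xffff
step 1: v1 <- (lane - (lane * -3))   0xfbff
step 2: v3 <- (lane + (-3 - v3))     0x0400
step 3: v3 <- (min(v3, 12) % 4)      0xffff

Answer: 4 steps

v1: 0,4,8,12,16,20,24,28,32,36,10,44,48,52,56,60
v3: 1,1,1,1,1,1,1,1,1,1,2,1,1,1,1,1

steps = 4; useful = 48; efficiency = 48/64 = 3/4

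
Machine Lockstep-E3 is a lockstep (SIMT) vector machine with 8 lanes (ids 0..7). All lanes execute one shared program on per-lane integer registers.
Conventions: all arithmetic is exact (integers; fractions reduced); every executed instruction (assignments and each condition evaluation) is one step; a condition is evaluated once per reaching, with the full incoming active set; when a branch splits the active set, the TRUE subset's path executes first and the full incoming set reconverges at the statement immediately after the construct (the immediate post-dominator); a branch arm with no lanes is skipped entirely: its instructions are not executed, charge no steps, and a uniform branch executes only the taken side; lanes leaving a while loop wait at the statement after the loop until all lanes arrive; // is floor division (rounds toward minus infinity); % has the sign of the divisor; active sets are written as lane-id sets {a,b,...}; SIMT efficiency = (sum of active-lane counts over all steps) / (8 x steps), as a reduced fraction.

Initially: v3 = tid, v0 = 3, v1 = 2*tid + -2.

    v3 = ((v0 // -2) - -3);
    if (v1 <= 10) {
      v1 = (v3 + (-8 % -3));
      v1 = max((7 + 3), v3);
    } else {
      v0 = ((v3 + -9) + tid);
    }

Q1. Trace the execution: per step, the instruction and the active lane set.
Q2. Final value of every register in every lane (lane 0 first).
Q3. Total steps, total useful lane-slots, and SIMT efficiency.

step 0: v3 <- ((v0 // -2) - -3)      {0,1,2,3,4,5,6,7}
step 1: eval (v1 <= 10)              {0,1,2,3,4,5,6,7}
step 2: v1 <- (v3 + (-8 % -3))       {0,1,2,3,4,5,6}
step 3: v1 <- max((7 + 3), v3)       {0,1,2,3,4,5,6}
step 4: v0 <- ((v3 + -9) + tid)      {7}

Answer: 5 steps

v3: 1,1,1,1,1,1,1,1
v0: 3,3,3,3,3,3,3,-1
v1: 10,10,10,10,10,10,10,12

steps = 5; useful = 31; efficiency = 31/40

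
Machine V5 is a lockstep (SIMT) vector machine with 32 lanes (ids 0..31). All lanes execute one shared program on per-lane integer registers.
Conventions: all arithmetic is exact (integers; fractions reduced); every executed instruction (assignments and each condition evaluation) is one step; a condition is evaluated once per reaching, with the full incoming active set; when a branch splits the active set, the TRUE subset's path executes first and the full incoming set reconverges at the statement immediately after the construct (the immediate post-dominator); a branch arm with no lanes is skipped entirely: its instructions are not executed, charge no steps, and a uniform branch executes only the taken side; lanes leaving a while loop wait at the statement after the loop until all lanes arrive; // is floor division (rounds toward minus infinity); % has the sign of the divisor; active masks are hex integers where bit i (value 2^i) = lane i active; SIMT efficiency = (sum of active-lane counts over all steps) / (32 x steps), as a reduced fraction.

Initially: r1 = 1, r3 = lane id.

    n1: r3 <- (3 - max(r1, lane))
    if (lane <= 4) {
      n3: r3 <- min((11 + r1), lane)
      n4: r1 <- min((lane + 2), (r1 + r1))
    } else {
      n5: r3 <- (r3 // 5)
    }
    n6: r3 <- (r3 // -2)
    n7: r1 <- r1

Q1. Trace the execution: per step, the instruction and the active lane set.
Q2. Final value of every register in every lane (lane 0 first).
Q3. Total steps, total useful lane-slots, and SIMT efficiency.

step 0: r3 <- (3 - max(r1, lane))    0xffffffff
step 1: eval (lane <= 4)             0xffffffff
step 2: r3 <- min((11 + r1), lane)   0x0000001f
step 3: r1 <- min((lane + 2), (r1 + r1)) 0x0000001f
step 4: r3 <- (r3 // 5)              0xffffffe0
step 5: r3 <- (r3 // -2)             0xffffffff
step 6: r1 <- r1                     0xffffffff

Answer: 7 steps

r1: 2,2,2,2,2,1,1,1,1,1,1,1,1,1,1,1,1,1,1,1,1,1,1,1,1,1,1,1,1,1,1,1
r3: 0,-1,-1,-2,-2,0,0,0,0,1,1,1,1,1,1,1,1,1,1,2,2,2,2,2,2,2,2,2,2,3,3,3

steps = 7; useful = 165; efficiency = 165/224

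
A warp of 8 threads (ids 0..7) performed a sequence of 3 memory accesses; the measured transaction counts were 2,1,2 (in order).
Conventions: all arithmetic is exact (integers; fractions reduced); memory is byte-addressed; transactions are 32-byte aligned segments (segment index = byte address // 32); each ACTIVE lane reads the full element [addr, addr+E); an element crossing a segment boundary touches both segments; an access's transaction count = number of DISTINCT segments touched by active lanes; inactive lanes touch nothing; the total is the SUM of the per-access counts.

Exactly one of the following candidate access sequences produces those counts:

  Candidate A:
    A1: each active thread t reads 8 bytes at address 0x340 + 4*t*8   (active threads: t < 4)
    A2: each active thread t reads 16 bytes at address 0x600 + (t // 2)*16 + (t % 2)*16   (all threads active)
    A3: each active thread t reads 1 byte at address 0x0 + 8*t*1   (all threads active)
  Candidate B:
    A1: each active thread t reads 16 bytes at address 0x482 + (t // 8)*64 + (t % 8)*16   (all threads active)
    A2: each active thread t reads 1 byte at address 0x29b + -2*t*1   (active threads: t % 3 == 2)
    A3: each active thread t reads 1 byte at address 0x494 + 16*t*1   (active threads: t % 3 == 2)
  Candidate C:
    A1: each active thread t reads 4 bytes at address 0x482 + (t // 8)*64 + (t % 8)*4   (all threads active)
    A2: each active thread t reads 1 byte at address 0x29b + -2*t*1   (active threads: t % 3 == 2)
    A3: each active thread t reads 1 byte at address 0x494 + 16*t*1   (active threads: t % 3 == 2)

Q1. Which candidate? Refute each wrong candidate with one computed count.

A: A1 gives 4 transactions, not 2
B: A1 gives 5 transactions, not 2
C: all counts match (2,1,2)

Answer: C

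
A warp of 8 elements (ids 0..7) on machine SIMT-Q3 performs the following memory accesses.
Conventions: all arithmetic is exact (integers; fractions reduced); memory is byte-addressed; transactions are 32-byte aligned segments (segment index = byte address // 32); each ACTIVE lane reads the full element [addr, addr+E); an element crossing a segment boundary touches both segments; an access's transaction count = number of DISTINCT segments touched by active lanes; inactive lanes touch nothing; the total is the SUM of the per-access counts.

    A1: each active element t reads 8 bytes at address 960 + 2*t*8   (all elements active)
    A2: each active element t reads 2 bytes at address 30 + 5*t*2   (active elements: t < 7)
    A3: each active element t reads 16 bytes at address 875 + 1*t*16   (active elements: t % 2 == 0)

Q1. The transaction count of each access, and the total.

A1: 4 transactions
A2: 3 transactions
A3: 4 transactions

Answer: 4,3,4; total 11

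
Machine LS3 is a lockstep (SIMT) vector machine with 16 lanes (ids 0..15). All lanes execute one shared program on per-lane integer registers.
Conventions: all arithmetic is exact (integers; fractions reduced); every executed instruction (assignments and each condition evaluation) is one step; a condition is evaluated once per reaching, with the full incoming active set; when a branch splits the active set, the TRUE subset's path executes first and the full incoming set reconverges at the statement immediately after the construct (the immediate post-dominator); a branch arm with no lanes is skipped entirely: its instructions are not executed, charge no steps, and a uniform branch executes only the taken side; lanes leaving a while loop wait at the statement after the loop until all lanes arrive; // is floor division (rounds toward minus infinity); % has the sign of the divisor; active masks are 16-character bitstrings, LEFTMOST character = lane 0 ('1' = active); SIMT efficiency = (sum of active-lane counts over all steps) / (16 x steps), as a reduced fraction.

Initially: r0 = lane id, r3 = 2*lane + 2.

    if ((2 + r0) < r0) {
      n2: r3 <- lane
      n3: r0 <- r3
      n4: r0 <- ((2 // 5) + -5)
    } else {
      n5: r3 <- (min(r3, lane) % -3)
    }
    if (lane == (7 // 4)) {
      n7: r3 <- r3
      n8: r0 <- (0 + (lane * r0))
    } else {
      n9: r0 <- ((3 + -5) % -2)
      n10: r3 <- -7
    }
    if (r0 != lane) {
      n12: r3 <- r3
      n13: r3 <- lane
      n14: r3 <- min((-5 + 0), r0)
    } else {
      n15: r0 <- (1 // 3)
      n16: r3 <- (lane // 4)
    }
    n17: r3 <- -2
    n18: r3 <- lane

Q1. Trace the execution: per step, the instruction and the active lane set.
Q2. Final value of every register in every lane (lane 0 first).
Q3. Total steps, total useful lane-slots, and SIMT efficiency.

step 0: eval ((2 + r0) < r0)         1111111111111111
step 1: r3 <- (min(r3, lane) % -3)   1111111111111111
step 2: eval (lane == (7 // 4))      1111111111111111
step 3: r3 <- r3                     0100000000000000
step 4: r0 <- (0 + (lane * r0))      0100000000000000
step 5: r0 <- ((3 + -5) % -2)        1011111111111111
step 6: r3 <- -7                     1011111111111111
step 7: eval (r0 != lane)            1111111111111111
step 8: r3 <- r3                     0011111111111111
step 9: r3 <- lane                   0011111111111111
step 10: r3 <- min((-5 + 0), r0)      0011111111111111
step 11: r0 <- (1 // 3)               1100000000000000
step 12: r3 <- (lane // 4)            1100000000000000
step 13: r3 <- -2                     1111111111111111
step 14: r3 <- lane                   1111111111111111

Answer: 15 steps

r0: 0,0,0,0,0,0,0,0,0,0,0,0,0,0,0,0
r3: 0,1,2,3,4,5,6,7,8,9,10,11,12,13,14,15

steps = 15; useful = 174; efficiency = 174/240 = 29/40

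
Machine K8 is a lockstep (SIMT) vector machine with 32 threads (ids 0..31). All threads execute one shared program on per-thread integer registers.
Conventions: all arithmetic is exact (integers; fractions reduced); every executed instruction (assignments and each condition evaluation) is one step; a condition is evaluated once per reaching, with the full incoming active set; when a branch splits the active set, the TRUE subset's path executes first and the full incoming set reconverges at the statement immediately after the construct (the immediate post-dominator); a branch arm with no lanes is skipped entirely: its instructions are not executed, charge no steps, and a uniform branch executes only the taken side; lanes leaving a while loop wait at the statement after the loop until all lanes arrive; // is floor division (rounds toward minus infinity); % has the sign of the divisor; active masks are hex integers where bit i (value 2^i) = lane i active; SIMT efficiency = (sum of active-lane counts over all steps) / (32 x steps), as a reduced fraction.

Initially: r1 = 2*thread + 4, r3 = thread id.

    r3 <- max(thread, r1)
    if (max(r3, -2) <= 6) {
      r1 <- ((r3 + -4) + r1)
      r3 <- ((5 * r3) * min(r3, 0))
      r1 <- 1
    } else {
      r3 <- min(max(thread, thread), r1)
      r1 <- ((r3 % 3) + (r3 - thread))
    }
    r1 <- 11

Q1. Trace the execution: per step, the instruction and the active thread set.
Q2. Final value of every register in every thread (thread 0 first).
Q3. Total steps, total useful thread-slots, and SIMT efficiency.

step 0: r3 <- max(thread, r1)        0xffffffff
step 1: eval (max(r3, -2) <= 6)      0xffffffff
step 2: r1 <- ((r3 + -4) + r1)       0x00000003
step 3: r3 <- ((5 * r3) * min(r3, 0)) 0x00000003
step 4: r1 <- 1                      0x00000003
step 5: r3 <- min(max(thread, thread), r1) 0xfffffffc
step 6: r1 <- ((r3 % 3) + (r3 - thread)) 0xfffffffc
step 7: r1 <- 11                     0xffffffff

Answer: 8 steps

r1: 11,11,11,11,11,11,11,11,11,11,11,11,11,11,11,11,11,11,11,11,11,11,11,11,11,11,11,11,11,11,11,11
r3: 0,0,2,3,4,5,6,7,8,9,10,11,12,13,14,15,16,17,18,19,20,21,22,23,24,25,26,27,28,29,30,31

steps = 8; useful = 162; efficiency = 162/256 = 81/128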